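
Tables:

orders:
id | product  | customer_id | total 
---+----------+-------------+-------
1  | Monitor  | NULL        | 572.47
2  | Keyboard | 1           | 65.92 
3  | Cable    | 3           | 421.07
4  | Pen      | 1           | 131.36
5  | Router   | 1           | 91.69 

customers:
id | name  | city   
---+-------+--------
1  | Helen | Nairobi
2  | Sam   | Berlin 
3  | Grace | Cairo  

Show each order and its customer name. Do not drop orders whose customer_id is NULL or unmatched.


LEFT JOIN keeps every row from orders (the left table); where customer_id has no match in customers, the customer columns become NULL. Walk through each order:
  - order 1 (Monitor): customer_id=NULL, no match -> kept with NULL
  - order 2 (Keyboard): customer_id=1 -> matches Helen
  - order 3 (Cable): customer_id=3 -> matches Grace
  - order 4 (Pen): customer_id=1 -> matches Helen
  - order 5 (Router): customer_id=1 -> matches Helen
All 5 rows appear; 1 has NULL customer.

SQL:
SELECT a.product, b.name AS customer
FROM orders a
LEFT JOIN customers b ON a.customer_id = b.id

Result:
product  | customer
---------+---------
Monitor  | NULL    
Keyboard | Helen   
Cable    | Grace   
Pen      | Helen   
Router   | Helen   


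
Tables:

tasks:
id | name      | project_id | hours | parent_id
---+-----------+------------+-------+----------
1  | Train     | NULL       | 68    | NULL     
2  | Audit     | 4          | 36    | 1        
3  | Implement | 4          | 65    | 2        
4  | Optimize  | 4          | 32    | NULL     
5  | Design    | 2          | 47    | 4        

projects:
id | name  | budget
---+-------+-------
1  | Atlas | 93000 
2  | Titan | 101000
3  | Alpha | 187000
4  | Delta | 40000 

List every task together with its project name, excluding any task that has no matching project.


INNER JOIN keeps only tasks rows whose project_id matches an id in projects. Walk through each task:
  - task 1 (Train): project_id=NULL, no match -> dropped
  - task 2 (Audit): project_id=4 -> matches Delta
  - task 3 (Implement): project_id=4 -> matches Delta
  - task 4 (Optimize): project_id=4 -> matches Delta
  - task 5 (Design): project_id=2 -> matches Titan
So 1 of 5 rows is dropped.

SQL:
SELECT a.name, b.name AS project
FROM tasks a
INNER JOIN projects b ON a.project_id = b.id

Result:
name      | project
----------+--------
Audit     | Delta  
Implement | Delta  
Optimize  | Delta  
Design    | Titan  


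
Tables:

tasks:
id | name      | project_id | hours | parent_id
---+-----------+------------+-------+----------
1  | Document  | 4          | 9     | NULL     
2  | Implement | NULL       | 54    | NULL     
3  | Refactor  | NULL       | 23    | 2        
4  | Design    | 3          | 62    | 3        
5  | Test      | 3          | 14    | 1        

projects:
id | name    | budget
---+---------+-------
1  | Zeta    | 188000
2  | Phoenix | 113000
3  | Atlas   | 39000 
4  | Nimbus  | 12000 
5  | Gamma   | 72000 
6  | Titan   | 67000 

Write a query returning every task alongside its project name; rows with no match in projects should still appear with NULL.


LEFT JOIN keeps every row from tasks (the left table); where project_id has no match in projects, the project columns become NULL. Walk through each task:
  - task 1 (Document): project_id=4 -> matches Nimbus
  - task 2 (Implement): project_id=NULL, no match -> kept with NULL
  - task 3 (Refactor): project_id=NULL, no match -> kept with NULL
  - task 4 (Design): project_id=3 -> matches Atlas
  - task 5 (Test): project_id=3 -> matches Atlas
All 5 rows appear; 2 have NULL project.

SQL:
SELECT a.name, b.name AS project
FROM tasks a
LEFT JOIN projects b ON a.project_id = b.id

Result:
name      | project
----------+--------
Document  | Nimbus 
Implement | NULL   
Refactor  | NULL   
Design    | Atlas  
Test      | Atlas  


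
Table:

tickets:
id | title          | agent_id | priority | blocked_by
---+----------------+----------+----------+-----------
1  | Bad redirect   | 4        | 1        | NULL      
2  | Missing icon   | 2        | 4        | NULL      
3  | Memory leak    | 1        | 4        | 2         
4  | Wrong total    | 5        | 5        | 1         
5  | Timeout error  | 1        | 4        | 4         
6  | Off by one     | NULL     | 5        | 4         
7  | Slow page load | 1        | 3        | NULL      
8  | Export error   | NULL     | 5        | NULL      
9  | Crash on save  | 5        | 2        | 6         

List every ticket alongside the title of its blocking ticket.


This is a self-join: tickets is joined to a second copy of itself, matching each row's blocked_by to another row's id. Use LEFT JOIN so rows with blocked_by=NULL are kept.
  - ticket 1 (Bad redirect): blocked_by=NULL -> NULL
  - ticket 2 (Missing icon): blocked_by=NULL -> NULL
  - ticket 3 (Memory leak): blocked_by=2 -> Missing icon
  - ticket 4 (Wrong total): blocked_by=1 -> Bad redirect
  - ticket 5 (Timeout error): blocked_by=4 -> Wrong total
  - ticket 6 (Off by one): blocked_by=4 -> Wrong total
  - ticket 7 (Slow page load): blocked_by=NULL -> NULL
  - ticket 8 (Export error): blocked_by=NULL -> NULL
  - ticket 9 (Crash on save): blocked_by=6 -> Off by one

SQL:
SELECT a.title AS item, b.title AS blocked_by
FROM tickets a
LEFT JOIN tickets b ON a.blocked_by = b.id

Result:
item           | blocked_by  
---------------+-------------
Bad redirect   | NULL        
Missing icon   | NULL        
Memory leak    | Missing icon
Wrong total    | Bad redirect
Timeout error  | Wrong total 
Off by one     | Wrong total 
Slow page load | NULL        
Export error   | NULL        
Crash on save  | Off by one  


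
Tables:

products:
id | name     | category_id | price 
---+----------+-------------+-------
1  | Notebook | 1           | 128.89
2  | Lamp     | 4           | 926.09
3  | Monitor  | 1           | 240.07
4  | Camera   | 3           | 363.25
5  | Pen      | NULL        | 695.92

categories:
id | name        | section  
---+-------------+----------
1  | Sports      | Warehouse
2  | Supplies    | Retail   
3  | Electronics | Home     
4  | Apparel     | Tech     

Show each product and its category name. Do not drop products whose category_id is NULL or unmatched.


LEFT JOIN keeps every row from products (the left table); where category_id has no match in categories, the category columns become NULL. Walk through each product:
  - product 1 (Notebook): category_id=1 -> matches Sports
  - product 2 (Lamp): category_id=4 -> matches Apparel
  - product 3 (Monitor): category_id=1 -> matches Sports
  - product 4 (Camera): category_id=3 -> matches Electronics
  - product 5 (Pen): category_id=NULL, no match -> kept with NULL
All 5 rows appear; 1 has NULL category.

SQL:
SELECT a.name, b.name AS category
FROM products a
LEFT JOIN categories b ON a.category_id = b.id

Result:
name     | category   
---------+------------
Notebook | Sports     
Lamp     | Apparel    
Monitor  | Sports     
Camera   | Electronics
Pen      | NULL       


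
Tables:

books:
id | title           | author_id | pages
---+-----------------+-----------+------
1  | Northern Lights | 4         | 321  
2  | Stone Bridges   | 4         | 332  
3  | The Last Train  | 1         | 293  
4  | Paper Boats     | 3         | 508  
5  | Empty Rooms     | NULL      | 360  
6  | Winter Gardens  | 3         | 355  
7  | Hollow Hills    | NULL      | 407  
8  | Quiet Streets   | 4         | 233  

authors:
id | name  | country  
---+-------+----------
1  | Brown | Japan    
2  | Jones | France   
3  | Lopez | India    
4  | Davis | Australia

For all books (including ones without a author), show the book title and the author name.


LEFT JOIN keeps every row from books (the left table); where author_id has no match in authors, the author columns become NULL. Walk through each book:
  - book 1 (Northern Lights): author_id=4 -> matches Davis
  - book 2 (Stone Bridges): author_id=4 -> matches Davis
  - book 3 (The Last Train): author_id=1 -> matches Brown
  - book 4 (Paper Boats): author_id=3 -> matches Lopez
  - book 5 (Empty Rooms): author_id=NULL, no match -> kept with NULL
  - book 6 (Winter Gardens): author_id=3 -> matches Lopez
  - book 7 (Hollow Hills): author_id=NULL, no match -> kept with NULL
  - book 8 (Quiet Streets): author_id=4 -> matches Davis
All 8 rows appear; 2 have NULL author.

SQL:
SELECT a.title, b.name AS author
FROM books a
LEFT JOIN authors b ON a.author_id = b.id

Result:
title           | author
----------------+-------
Northern Lights | Davis 
Stone Bridges   | Davis 
The Last Train  | Brown 
Paper Boats     | Lopez 
Empty Rooms     | NULL  
Winter Gardens  | Lopez 
Hollow Hills    | NULL  
Quiet Streets   | Davis 


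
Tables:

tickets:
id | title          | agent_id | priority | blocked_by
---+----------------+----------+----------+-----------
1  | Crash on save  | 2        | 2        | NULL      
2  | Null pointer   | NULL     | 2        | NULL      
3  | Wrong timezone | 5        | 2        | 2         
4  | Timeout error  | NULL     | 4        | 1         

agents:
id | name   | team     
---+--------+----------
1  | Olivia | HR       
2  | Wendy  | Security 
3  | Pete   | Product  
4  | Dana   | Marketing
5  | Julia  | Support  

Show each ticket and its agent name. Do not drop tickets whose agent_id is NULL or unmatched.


LEFT JOIN keeps every row from tickets (the left table); where agent_id has no match in agents, the agent columns become NULL. Walk through each ticket:
  - ticket 1 (Crash on save): agent_id=2 -> matches Wendy
  - ticket 2 (Null pointer): agent_id=NULL, no match -> kept with NULL
  - ticket 3 (Wrong timezone): agent_id=5 -> matches Julia
  - ticket 4 (Timeout error): agent_id=NULL, no match -> kept with NULL
All 4 rows appear; 2 have NULL agent.

SQL:
SELECT a.title, b.name AS agent
FROM tickets a
LEFT JOIN agents b ON a.agent_id = b.id

Result:
title          | agent
---------------+------
Crash on save  | Wendy
Null pointer   | NULL 
Wrong timezone | Julia
Timeout error  | NULL 


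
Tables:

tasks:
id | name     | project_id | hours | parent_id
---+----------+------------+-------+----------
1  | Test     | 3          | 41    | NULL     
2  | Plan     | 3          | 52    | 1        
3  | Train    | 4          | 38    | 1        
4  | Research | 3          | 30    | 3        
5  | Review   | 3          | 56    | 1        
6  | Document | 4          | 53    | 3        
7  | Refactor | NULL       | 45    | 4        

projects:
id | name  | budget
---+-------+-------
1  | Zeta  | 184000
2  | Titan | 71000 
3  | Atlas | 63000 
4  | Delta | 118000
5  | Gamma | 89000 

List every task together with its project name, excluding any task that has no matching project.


INNER JOIN keeps only tasks rows whose project_id matches an id in projects. Walk through each task:
  - task 1 (Test): project_id=3 -> matches Atlas
  - task 2 (Plan): project_id=3 -> matches Atlas
  - task 3 (Train): project_id=4 -> matches Delta
  - task 4 (Research): project_id=3 -> matches Atlas
  - task 5 (Review): project_id=3 -> matches Atlas
  - task 6 (Document): project_id=4 -> matches Delta
  - task 7 (Refactor): project_id=NULL, no match -> dropped
So 1 of 7 rows is dropped.

SQL:
SELECT a.name, b.name AS project
FROM tasks a
INNER JOIN projects b ON a.project_id = b.id

Result:
name     | project
---------+--------
Test     | Atlas  
Plan     | Atlas  
Train    | Delta  
Research | Atlas  
Review   | Atlas  
Document | Delta  


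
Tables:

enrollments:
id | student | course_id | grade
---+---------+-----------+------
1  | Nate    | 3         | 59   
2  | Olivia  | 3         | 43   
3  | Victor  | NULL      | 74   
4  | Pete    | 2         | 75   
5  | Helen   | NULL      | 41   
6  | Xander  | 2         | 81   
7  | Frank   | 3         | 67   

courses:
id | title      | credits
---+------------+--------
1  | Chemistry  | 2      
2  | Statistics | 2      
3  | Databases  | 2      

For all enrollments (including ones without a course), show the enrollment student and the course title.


LEFT JOIN keeps every row from enrollments (the left table); where course_id has no match in courses, the course columns become NULL. Walk through each enrollment:
  - enrollment 1 (Nate): course_id=3 -> matches Databases
  - enrollment 2 (Olivia): course_id=3 -> matches Databases
  - enrollment 3 (Victor): course_id=NULL, no match -> kept with NULL
  - enrollment 4 (Pete): course_id=2 -> matches Statistics
  - enrollment 5 (Helen): course_id=NULL, no match -> kept with NULL
  - enrollment 6 (Xander): course_id=2 -> matches Statistics
  - enrollment 7 (Frank): course_id=3 -> matches Databases
All 7 rows appear; 2 have NULL course.

SQL:
SELECT a.student, b.title AS course
FROM enrollments a
LEFT JOIN courses b ON a.course_id = b.id

Result:
student | course    
--------+-----------
Nate    | Databases 
Olivia  | Databases 
Victor  | NULL      
Pete    | Statistics
Helen   | NULL      
Xander  | Statistics
Frank   | Databases 


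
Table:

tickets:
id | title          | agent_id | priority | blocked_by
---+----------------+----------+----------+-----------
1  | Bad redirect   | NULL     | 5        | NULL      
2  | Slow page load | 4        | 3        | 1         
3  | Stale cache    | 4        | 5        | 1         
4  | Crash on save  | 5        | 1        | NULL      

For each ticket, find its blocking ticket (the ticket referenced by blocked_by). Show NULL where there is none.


This is a self-join: tickets is joined to a second copy of itself, matching each row's blocked_by to another row's id. Use LEFT JOIN so rows with blocked_by=NULL are kept.
  - ticket 1 (Bad redirect): blocked_by=NULL -> NULL
  - ticket 2 (Slow page load): blocked_by=1 -> Bad redirect
  - ticket 3 (Stale cache): blocked_by=1 -> Bad redirect
  - ticket 4 (Crash on save): blocked_by=NULL -> NULL

SQL:
SELECT a.title AS item, b.title AS blocked_by
FROM tickets a
LEFT JOIN tickets b ON a.blocked_by = b.id

Result:
item           | blocked_by  
---------------+-------------
Bad redirect   | NULL        
Slow page load | Bad redirect
Stale cache    | Bad redirect
Crash on save  | NULL        


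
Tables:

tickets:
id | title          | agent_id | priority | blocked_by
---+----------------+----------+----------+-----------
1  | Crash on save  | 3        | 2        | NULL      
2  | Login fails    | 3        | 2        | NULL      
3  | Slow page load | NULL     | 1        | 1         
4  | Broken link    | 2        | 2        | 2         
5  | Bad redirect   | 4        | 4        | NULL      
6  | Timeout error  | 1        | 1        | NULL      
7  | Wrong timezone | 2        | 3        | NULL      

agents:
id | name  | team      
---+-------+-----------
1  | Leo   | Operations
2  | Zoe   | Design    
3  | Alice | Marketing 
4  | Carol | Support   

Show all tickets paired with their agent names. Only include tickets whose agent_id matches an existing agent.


INNER JOIN keeps only tickets rows whose agent_id matches an id in agents. Walk through each ticket:
  - ticket 1 (Crash on save): agent_id=3 -> matches Alice
  - ticket 2 (Login fails): agent_id=3 -> matches Alice
  - ticket 3 (Slow page load): agent_id=NULL, no match -> dropped
  - ticket 4 (Broken link): agent_id=2 -> matches Zoe
  - ticket 5 (Bad redirect): agent_id=4 -> matches Carol
  - ticket 6 (Timeout error): agent_id=1 -> matches Leo
  - ticket 7 (Wrong timezone): agent_id=2 -> matches Zoe
So 1 of 7 rows is dropped.

SQL:
SELECT a.title, b.name AS agent
FROM tickets a
INNER JOIN agents b ON a.agent_id = b.id

Result:
title          | agent
---------------+------
Crash on save  | Alice
Login fails    | Alice
Broken link    | Zoe  
Bad redirect   | Carol
Timeout error  | Leo  
Wrong timezone | Zoe  


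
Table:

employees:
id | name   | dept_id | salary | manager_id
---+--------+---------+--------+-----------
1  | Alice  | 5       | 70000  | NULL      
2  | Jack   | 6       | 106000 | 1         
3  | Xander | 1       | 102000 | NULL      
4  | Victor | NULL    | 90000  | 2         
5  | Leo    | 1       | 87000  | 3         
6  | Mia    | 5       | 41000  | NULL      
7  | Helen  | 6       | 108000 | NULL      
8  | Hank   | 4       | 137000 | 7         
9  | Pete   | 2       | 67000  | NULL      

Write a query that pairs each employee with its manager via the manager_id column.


This is a self-join: employees is joined to a second copy of itself, matching each row's manager_id to another row's id. Use LEFT JOIN so rows with manager_id=NULL are kept.
  - employee 1 (Alice): manager_id=NULL -> NULL
  - employee 2 (Jack): manager_id=1 -> Alice
  - employee 3 (Xander): manager_id=NULL -> NULL
  - employee 4 (Victor): manager_id=2 -> Jack
  - employee 5 (Leo): manager_id=3 -> Xander
  - employee 6 (Mia): manager_id=NULL -> NULL
  - employee 7 (Helen): manager_id=NULL -> NULL
  - employee 8 (Hank): manager_id=7 -> Helen
  - employee 9 (Pete): manager_id=NULL -> NULL

SQL:
SELECT a.name AS item, b.name AS manager
FROM employees a
LEFT JOIN employees b ON a.manager_id = b.id

Result:
item   | manager
-------+--------
Alice  | NULL   
Jack   | Alice  
Xander | NULL   
Victor | Jack   
Leo    | Xander 
Mia    | NULL   
Helen  | NULL   
Hank   | Helen  
Pete   | NULL   


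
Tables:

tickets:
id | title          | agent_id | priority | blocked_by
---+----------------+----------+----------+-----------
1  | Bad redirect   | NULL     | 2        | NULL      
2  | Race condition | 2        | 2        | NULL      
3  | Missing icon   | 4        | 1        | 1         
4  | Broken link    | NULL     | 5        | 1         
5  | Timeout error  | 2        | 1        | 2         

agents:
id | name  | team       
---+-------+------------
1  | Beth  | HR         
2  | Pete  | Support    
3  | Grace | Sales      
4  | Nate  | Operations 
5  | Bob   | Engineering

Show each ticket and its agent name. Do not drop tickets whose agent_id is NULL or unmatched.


LEFT JOIN keeps every row from tickets (the left table); where agent_id has no match in agents, the agent columns become NULL. Walk through each ticket:
  - ticket 1 (Bad redirect): agent_id=NULL, no match -> kept with NULL
  - ticket 2 (Race condition): agent_id=2 -> matches Pete
  - ticket 3 (Missing icon): agent_id=4 -> matches Nate
  - ticket 4 (Broken link): agent_id=NULL, no match -> kept with NULL
  - ticket 5 (Timeout error): agent_id=2 -> matches Pete
All 5 rows appear; 2 have NULL agent.

SQL:
SELECT a.title, b.name AS agent
FROM tickets a
LEFT JOIN agents b ON a.agent_id = b.id

Result:
title          | agent
---------------+------
Bad redirect   | NULL 
Race condition | Pete 
Missing icon   | Nate 
Broken link    | NULL 
Timeout error  | Pete 


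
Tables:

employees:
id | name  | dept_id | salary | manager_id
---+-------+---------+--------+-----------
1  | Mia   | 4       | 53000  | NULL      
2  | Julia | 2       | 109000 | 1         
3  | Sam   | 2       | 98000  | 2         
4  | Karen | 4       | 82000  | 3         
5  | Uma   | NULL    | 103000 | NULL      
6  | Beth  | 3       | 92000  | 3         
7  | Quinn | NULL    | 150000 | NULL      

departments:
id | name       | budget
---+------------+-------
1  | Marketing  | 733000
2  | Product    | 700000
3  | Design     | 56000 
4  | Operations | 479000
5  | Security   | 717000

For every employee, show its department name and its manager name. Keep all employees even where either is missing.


Two LEFT JOINs from the same base table employees: one to departments via dept_id, one to employees itself via manager_id. Both are LEFT so every employee is preserved.
Match against departments:
  - employee 1 (Mia): dept_id=4 -> matches Operations
  - employee 2 (Julia): dept_id=2 -> matches Product
  - employee 3 (Sam): dept_id=2 -> matches Product
  - employee 4 (Karen): dept_id=4 -> matches Operations
  - employee 5 (Uma): dept_id=NULL, no match -> kept with NULL
  - employee 6 (Beth): dept_id=3 -> matches Design
  - employee 7 (Quinn): dept_id=NULL, no match -> kept with NULL
Match against employees (self):
  - employee 1 (Mia): manager_id=NULL -> NULL
  - employee 2 (Julia): manager_id=1 -> Mia
  - employee 3 (Sam): manager_id=2 -> Julia
  - employee 4 (Karen): manager_id=3 -> Sam
  - employee 5 (Uma): manager_id=NULL -> NULL
  - employee 6 (Beth): manager_id=3 -> Sam
  - employee 7 (Quinn): manager_id=NULL -> NULL

SQL:
SELECT a.name, b.name AS department, c.name AS manager
FROM employees a
LEFT JOIN departments b ON a.dept_id = b.id
LEFT JOIN employees c ON a.manager_id = c.id

Result:
name  | department | manager
------+------------+--------
Mia   | Operations | NULL   
Julia | Product    | Mia    
Sam   | Product    | Julia  
Karen | Operations | Sam    
Uma   | NULL       | NULL   
Beth  | Design     | Sam    
Quinn | NULL       | NULL   


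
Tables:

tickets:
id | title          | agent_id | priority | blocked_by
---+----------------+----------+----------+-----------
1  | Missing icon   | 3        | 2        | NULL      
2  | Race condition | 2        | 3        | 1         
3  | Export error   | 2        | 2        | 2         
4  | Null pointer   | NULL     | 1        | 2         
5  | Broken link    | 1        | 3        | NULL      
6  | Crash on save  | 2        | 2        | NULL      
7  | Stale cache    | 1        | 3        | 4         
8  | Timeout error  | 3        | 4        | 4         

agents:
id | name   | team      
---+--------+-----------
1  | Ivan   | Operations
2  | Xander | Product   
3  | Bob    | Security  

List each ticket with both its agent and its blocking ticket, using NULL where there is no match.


Two LEFT JOINs from the same base table tickets: one to agents via agent_id, one to tickets itself via blocked_by. Both are LEFT so every ticket is preserved.
Match against agents:
  - ticket 1 (Missing icon): agent_id=3 -> matches Bob
  - ticket 2 (Race condition): agent_id=2 -> matches Xander
  - ticket 3 (Export error): agent_id=2 -> matches Xander
  - ticket 4 (Null pointer): agent_id=NULL, no match -> kept with NULL
  - ticket 5 (Broken link): agent_id=1 -> matches Ivan
  - ticket 6 (Crash on save): agent_id=2 -> matches Xander
  - ticket 7 (Stale cache): agent_id=1 -> matches Ivan
  - ticket 8 (Timeout error): agent_id=3 -> matches Bob
Match against tickets (self):
  - ticket 1 (Missing icon): blocked_by=NULL -> NULL
  - ticket 2 (Race condition): blocked_by=1 -> Missing icon
  - ticket 3 (Export error): blocked_by=2 -> Race condition
  - ticket 4 (Null pointer): blocked_by=2 -> Race condition
  - ticket 5 (Broken link): blocked_by=NULL -> NULL
  - ticket 6 (Crash on save): blocked_by=NULL -> NULL
  - ticket 7 (Stale cache): blocked_by=4 -> Null pointer
  - ticket 8 (Timeout error): blocked_by=4 -> Null pointer

SQL:
SELECT a.title, b.name AS agent, c.title AS blocked_by
FROM tickets a
LEFT JOIN agents b ON a.agent_id = b.id
LEFT JOIN tickets c ON a.blocked_by = c.id

Result:
title          | agent  | blocked_by    
---------------+--------+---------------
Missing icon   | Bob    | NULL          
Race condition | Xander | Missing icon  
Export error   | Xander | Race condition
Null pointer   | NULL   | Race condition
Broken link    | Ivan   | NULL          
Crash on save  | Xander | NULL          
Stale cache    | Ivan   | Null pointer  
Timeout error  | Bob    | Null pointer  


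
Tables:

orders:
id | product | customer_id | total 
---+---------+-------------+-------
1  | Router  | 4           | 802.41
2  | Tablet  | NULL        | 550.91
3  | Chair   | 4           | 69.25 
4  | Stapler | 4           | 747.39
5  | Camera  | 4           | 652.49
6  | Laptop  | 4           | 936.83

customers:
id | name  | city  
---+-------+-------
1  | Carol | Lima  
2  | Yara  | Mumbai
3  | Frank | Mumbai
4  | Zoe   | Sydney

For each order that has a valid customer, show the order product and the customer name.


INNER JOIN keeps only orders rows whose customer_id matches an id in customers. Walk through each order:
  - order 1 (Router): customer_id=4 -> matches Zoe
  - order 2 (Tablet): customer_id=NULL, no match -> dropped
  - order 3 (Chair): customer_id=4 -> matches Zoe
  - order 4 (Stapler): customer_id=4 -> matches Zoe
  - order 5 (Camera): customer_id=4 -> matches Zoe
  - order 6 (Laptop): customer_id=4 -> matches Zoe
So 1 of 6 rows is dropped.

SQL:
SELECT a.product, b.name AS customer
FROM orders a
INNER JOIN customers b ON a.customer_id = b.id

Result:
product | customer
--------+---------
Router  | Zoe     
Chair   | Zoe     
Stapler | Zoe     
Camera  | Zoe     
Laptop  | Zoe     


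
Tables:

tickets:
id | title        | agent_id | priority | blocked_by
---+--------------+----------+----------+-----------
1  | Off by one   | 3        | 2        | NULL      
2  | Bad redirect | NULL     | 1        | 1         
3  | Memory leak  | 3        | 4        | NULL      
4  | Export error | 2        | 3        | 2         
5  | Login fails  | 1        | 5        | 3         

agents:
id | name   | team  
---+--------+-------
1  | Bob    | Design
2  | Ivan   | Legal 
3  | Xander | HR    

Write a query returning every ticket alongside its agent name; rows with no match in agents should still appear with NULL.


LEFT JOIN keeps every row from tickets (the left table); where agent_id has no match in agents, the agent columns become NULL. Walk through each ticket:
  - ticket 1 (Off by one): agent_id=3 -> matches Xander
  - ticket 2 (Bad redirect): agent_id=NULL, no match -> kept with NULL
  - ticket 3 (Memory leak): agent_id=3 -> matches Xander
  - ticket 4 (Export error): agent_id=2 -> matches Ivan
  - ticket 5 (Login fails): agent_id=1 -> matches Bob
All 5 rows appear; 1 has NULL agent.

SQL:
SELECT a.title, b.name AS agent
FROM tickets a
LEFT JOIN agents b ON a.agent_id = b.id

Result:
title        | agent 
-------------+-------
Off by one   | Xander
Bad redirect | NULL  
Memory leak  | Xander
Export error | Ivan  
Login fails  | Bob   


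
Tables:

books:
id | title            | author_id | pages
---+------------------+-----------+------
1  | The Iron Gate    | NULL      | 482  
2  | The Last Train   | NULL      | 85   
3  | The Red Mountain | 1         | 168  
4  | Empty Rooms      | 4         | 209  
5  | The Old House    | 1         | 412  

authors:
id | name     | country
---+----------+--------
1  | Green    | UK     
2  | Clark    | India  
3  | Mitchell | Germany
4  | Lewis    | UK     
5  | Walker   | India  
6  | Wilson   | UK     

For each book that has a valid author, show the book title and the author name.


INNER JOIN keeps only books rows whose author_id matches an id in authors. Walk through each book:
  - book 1 (The Iron Gate): author_id=NULL, no match -> dropped
  - book 2 (The Last Train): author_id=NULL, no match -> dropped
  - book 3 (The Red Mountain): author_id=1 -> matches Green
  - book 4 (Empty Rooms): author_id=4 -> matches Lewis
  - book 5 (The Old House): author_id=1 -> matches Green
So 2 of 5 rows are dropped.

SQL:
SELECT a.title, b.name AS author
FROM books a
INNER JOIN authors b ON a.author_id = b.id

Result:
title            | author
-----------------+-------
The Red Mountain | Green 
Empty Rooms      | Lewis 
The Old House    | Green 


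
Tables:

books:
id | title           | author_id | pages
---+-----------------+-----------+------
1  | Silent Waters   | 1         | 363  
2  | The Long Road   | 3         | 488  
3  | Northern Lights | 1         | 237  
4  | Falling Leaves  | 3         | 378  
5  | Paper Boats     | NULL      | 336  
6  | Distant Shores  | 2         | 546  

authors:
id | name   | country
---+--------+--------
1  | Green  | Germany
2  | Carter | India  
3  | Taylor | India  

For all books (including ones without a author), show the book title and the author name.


LEFT JOIN keeps every row from books (the left table); where author_id has no match in authors, the author columns become NULL. Walk through each book:
  - book 1 (Silent Waters): author_id=1 -> matches Green
  - book 2 (The Long Road): author_id=3 -> matches Taylor
  - book 3 (Northern Lights): author_id=1 -> matches Green
  - book 4 (Falling Leaves): author_id=3 -> matches Taylor
  - book 5 (Paper Boats): author_id=NULL, no match -> kept with NULL
  - book 6 (Distant Shores): author_id=2 -> matches Carter
All 6 rows appear; 1 has NULL author.

SQL:
SELECT a.title, b.name AS author
FROM books a
LEFT JOIN authors b ON a.author_id = b.id

Result:
title           | author
----------------+-------
Silent Waters   | Green 
The Long Road   | Taylor
Northern Lights | Green 
Falling Leaves  | Taylor
Paper Boats     | NULL  
Distant Shores  | Carter


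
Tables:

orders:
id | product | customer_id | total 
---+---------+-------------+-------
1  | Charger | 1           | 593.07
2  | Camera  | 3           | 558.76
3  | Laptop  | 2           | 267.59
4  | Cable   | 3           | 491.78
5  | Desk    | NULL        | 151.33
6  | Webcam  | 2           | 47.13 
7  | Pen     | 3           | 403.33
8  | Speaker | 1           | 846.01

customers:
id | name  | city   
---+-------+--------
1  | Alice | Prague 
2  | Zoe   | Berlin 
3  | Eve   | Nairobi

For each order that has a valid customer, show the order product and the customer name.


INNER JOIN keeps only orders rows whose customer_id matches an id in customers. Walk through each order:
  - order 1 (Charger): customer_id=1 -> matches Alice
  - order 2 (Camera): customer_id=3 -> matches Eve
  - order 3 (Laptop): customer_id=2 -> matches Zoe
  - order 4 (Cable): customer_id=3 -> matches Eve
  - order 5 (Desk): customer_id=NULL, no match -> dropped
  - order 6 (Webcam): customer_id=2 -> matches Zoe
  - order 7 (Pen): customer_id=3 -> matches Eve
  - order 8 (Speaker): customer_id=1 -> matches Alice
So 1 of 8 rows is dropped.

SQL:
SELECT a.product, b.name AS customer
FROM orders a
INNER JOIN customers b ON a.customer_id = b.id

Result:
product | customer
--------+---------
Charger | Alice   
Camera  | Eve     
Laptop  | Zoe     
Cable   | Eve     
Webcam  | Zoe     
Pen     | Eve     
Speaker | Alice   


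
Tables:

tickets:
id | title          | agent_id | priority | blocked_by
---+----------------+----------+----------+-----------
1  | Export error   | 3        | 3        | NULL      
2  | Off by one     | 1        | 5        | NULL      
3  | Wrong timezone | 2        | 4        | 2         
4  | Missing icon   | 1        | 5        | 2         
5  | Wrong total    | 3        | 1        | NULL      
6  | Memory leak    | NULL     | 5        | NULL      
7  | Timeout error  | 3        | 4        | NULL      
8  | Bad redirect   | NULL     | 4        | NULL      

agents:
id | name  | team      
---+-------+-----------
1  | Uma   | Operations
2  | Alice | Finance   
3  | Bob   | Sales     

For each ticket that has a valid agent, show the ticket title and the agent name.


INNER JOIN keeps only tickets rows whose agent_id matches an id in agents. Walk through each ticket:
  - ticket 1 (Export error): agent_id=3 -> matches Bob
  - ticket 2 (Off by one): agent_id=1 -> matches Uma
  - ticket 3 (Wrong timezone): agent_id=2 -> matches Alice
  - ticket 4 (Missing icon): agent_id=1 -> matches Uma
  - ticket 5 (Wrong total): agent_id=3 -> matches Bob
  - ticket 6 (Memory leak): agent_id=NULL, no match -> dropped
  - ticket 7 (Timeout error): agent_id=3 -> matches Bob
  - ticket 8 (Bad redirect): agent_id=NULL, no match -> dropped
So 2 of 8 rows are dropped.

SQL:
SELECT a.title, b.name AS agent
FROM tickets a
INNER JOIN agents b ON a.agent_id = b.id

Result:
title          | agent
---------------+------
Export error   | Bob  
Off by one     | Uma  
Wrong timezone | Alice
Missing icon   | Uma  
Wrong total    | Bob  
Timeout error  | Bob  


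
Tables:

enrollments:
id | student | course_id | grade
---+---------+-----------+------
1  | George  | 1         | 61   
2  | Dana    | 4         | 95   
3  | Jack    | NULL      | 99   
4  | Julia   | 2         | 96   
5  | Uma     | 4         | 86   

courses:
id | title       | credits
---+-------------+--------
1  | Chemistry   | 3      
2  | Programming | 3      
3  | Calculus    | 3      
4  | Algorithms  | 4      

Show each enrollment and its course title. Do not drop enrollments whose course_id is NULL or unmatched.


LEFT JOIN keeps every row from enrollments (the left table); where course_id has no match in courses, the course columns become NULL. Walk through each enrollment:
  - enrollment 1 (George): course_id=1 -> matches Chemistry
  - enrollment 2 (Dana): course_id=4 -> matches Algorithms
  - enrollment 3 (Jack): course_id=NULL, no match -> kept with NULL
  - enrollment 4 (Julia): course_id=2 -> matches Programming
  - enrollment 5 (Uma): course_id=4 -> matches Algorithms
All 5 rows appear; 1 has NULL course.

SQL:
SELECT a.student, b.title AS course
FROM enrollments a
LEFT JOIN courses b ON a.course_id = b.id

Result:
student | course     
--------+------------
George  | Chemistry  
Dana    | Algorithms 
Jack    | NULL       
Julia   | Programming
Uma     | Algorithms 


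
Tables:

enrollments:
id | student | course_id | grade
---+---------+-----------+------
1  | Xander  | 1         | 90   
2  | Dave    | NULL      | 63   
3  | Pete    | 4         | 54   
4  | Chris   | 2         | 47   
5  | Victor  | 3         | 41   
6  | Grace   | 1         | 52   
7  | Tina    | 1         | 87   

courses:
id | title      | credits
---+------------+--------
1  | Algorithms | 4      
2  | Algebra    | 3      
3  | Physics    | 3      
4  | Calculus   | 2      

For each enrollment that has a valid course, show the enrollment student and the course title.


INNER JOIN keeps only enrollments rows whose course_id matches an id in courses. Walk through each enrollment:
  - enrollment 1 (Xander): course_id=1 -> matches Algorithms
  - enrollment 2 (Dave): course_id=NULL, no match -> dropped
  - enrollment 3 (Pete): course_id=4 -> matches Calculus
  - enrollment 4 (Chris): course_id=2 -> matches Algebra
  - enrollment 5 (Victor): course_id=3 -> matches Physics
  - enrollment 6 (Grace): course_id=1 -> matches Algorithms
  - enrollment 7 (Tina): course_id=1 -> matches Algorithms
So 1 of 7 rows is dropped.

SQL:
SELECT a.student, b.title AS course
FROM enrollments a
INNER JOIN courses b ON a.course_id = b.id

Result:
student | course    
--------+-----------
Xander  | Algorithms
Pete    | Calculus  
Chris   | Algebra   
Victor  | Physics   
Grace   | Algorithms
Tina    | Algorithms


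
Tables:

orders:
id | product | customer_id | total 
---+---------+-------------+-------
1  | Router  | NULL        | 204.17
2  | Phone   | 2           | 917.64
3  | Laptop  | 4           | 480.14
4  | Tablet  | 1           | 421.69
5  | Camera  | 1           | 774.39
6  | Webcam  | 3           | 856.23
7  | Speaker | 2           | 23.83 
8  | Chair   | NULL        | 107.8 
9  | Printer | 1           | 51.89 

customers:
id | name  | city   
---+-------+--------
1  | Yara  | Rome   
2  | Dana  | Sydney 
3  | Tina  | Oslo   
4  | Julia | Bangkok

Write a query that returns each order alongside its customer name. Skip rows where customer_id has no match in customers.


INNER JOIN keeps only orders rows whose customer_id matches an id in customers. Walk through each order:
  - order 1 (Router): customer_id=NULL, no match -> dropped
  - order 2 (Phone): customer_id=2 -> matches Dana
  - order 3 (Laptop): customer_id=4 -> matches Julia
  - order 4 (Tablet): customer_id=1 -> matches Yara
  - order 5 (Camera): customer_id=1 -> matches Yara
  - order 6 (Webcam): customer_id=3 -> matches Tina
  - order 7 (Speaker): customer_id=2 -> matches Dana
  - order 8 (Chair): customer_id=NULL, no match -> dropped
  - order 9 (Printer): customer_id=1 -> matches Yara
So 2 of 9 rows are dropped.

SQL:
SELECT a.product, b.name AS customer
FROM orders a
INNER JOIN customers b ON a.customer_id = b.id

Result:
product | customer
--------+---------
Phone   | Dana    
Laptop  | Julia   
Tablet  | Yara    
Camera  | Yara    
Webcam  | Tina    
Speaker | Dana    
Printer | Yara    


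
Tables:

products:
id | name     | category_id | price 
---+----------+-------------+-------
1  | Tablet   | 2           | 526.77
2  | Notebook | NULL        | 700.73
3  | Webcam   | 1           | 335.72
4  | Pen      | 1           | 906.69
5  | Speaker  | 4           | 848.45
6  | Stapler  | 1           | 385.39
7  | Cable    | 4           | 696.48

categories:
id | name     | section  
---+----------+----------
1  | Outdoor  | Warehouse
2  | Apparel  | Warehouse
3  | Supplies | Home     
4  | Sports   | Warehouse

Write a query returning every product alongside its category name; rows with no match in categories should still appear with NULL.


LEFT JOIN keeps every row from products (the left table); where category_id has no match in categories, the category columns become NULL. Walk through each product:
  - product 1 (Tablet): category_id=2 -> matches Apparel
  - product 2 (Notebook): category_id=NULL, no match -> kept with NULL
  - product 3 (Webcam): category_id=1 -> matches Outdoor
  - product 4 (Pen): category_id=1 -> matches Outdoor
  - product 5 (Speaker): category_id=4 -> matches Sports
  - product 6 (Stapler): category_id=1 -> matches Outdoor
  - product 7 (Cable): category_id=4 -> matches Sports
All 7 rows appear; 1 has NULL category.

SQL:
SELECT a.name, b.name AS category
FROM products a
LEFT JOIN categories b ON a.category_id = b.id

Result:
name     | category
---------+---------
Tablet   | Apparel 
Notebook | NULL    
Webcam   | Outdoor 
Pen      | Outdoor 
Speaker  | Sports  
Stapler  | Outdoor 
Cable    | Sports  


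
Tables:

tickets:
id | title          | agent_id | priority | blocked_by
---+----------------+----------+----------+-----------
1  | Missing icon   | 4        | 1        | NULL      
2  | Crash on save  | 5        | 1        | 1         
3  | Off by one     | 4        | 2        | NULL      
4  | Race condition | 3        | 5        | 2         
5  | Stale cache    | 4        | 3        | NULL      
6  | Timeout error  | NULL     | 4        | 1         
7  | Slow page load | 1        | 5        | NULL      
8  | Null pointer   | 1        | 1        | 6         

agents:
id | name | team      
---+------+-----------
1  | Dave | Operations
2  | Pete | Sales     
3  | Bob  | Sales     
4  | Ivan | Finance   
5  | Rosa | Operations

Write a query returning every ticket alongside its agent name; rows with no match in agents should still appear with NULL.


LEFT JOIN keeps every row from tickets (the left table); where agent_id has no match in agents, the agent columns become NULL. Walk through each ticket:
  - ticket 1 (Missing icon): agent_id=4 -> matches Ivan
  - ticket 2 (Crash on save): agent_id=5 -> matches Rosa
  - ticket 3 (Off by one): agent_id=4 -> matches Ivan
  - ticket 4 (Race condition): agent_id=3 -> matches Bob
  - ticket 5 (Stale cache): agent_id=4 -> matches Ivan
  - ticket 6 (Timeout error): agent_id=NULL, no match -> kept with NULL
  - ticket 7 (Slow page load): agent_id=1 -> matches Dave
  - ticket 8 (Null pointer): agent_id=1 -> matches Dave
All 8 rows appear; 1 has NULL agent.

SQL:
SELECT a.title, b.name AS agent
FROM tickets a
LEFT JOIN agents b ON a.agent_id = b.id

Result:
title          | agent
---------------+------
Missing icon   | Ivan 
Crash on save  | Rosa 
Off by one     | Ivan 
Race condition | Bob  
Stale cache    | Ivan 
Timeout error  | NULL 
Slow page load | Dave 
Null pointer   | Dave 


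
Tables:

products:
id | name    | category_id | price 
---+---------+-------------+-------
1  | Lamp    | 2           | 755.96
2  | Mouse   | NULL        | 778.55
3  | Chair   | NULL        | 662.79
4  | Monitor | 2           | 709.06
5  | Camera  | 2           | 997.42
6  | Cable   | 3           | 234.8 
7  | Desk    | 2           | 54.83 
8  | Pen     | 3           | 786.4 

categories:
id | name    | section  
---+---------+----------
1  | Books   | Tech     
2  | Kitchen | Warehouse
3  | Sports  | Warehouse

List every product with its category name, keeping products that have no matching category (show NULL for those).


LEFT JOIN keeps every row from products (the left table); where category_id has no match in categories, the category columns become NULL. Walk through each product:
  - product 1 (Lamp): category_id=2 -> matches Kitchen
  - product 2 (Mouse): category_id=NULL, no match -> kept with NULL
  - product 3 (Chair): category_id=NULL, no match -> kept with NULL
  - product 4 (Monitor): category_id=2 -> matches Kitchen
  - product 5 (Camera): category_id=2 -> matches Kitchen
  - product 6 (Cable): category_id=3 -> matches Sports
  - product 7 (Desk): category_id=2 -> matches Kitchen
  - product 8 (Pen): category_id=3 -> matches Sports
All 8 rows appear; 2 have NULL category.

SQL:
SELECT a.name, b.name AS category
FROM products a
LEFT JOIN categories b ON a.category_id = b.id

Result:
name    | category
--------+---------
Lamp    | Kitchen 
Mouse   | NULL    
Chair   | NULL    
Monitor | Kitchen 
Camera  | Kitchen 
Cable   | Sports  
Desk    | Kitchen 
Pen     | Sports  
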